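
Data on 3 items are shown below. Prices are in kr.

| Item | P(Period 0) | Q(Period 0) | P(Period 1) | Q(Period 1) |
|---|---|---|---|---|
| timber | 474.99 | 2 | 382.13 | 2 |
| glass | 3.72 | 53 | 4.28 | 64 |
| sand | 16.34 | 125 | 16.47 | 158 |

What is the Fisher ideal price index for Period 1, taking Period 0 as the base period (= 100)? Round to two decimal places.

Laspeyres component (base-period weights):
ΣP(Period 1)Q(Period 0) = 382.13×2 + 4.28×53 + 16.47×125 = 764.26 + 226.84 + 2058.75 = 3049.85
ΣP(Period 0)Q(Period 0) = 474.99×2 + 3.72×53 + 16.34×125 = 949.98 + 197.16 + 2042.5 = 3189.64
L = 3049.85 / 3189.64 × 100 = 95.6174
Paasche component (current-period weights):
ΣP(Period 1)Q(Period 1) = 382.13×2 + 4.28×64 + 16.47×158 = 764.26 + 273.92 + 2602.26 = 3640.44
ΣP(Period 0)Q(Period 1) = 474.99×2 + 3.72×64 + 16.34×158 = 949.98 + 238.08 + 2581.72 = 3769.78
P = 3640.44 / 3769.78 × 100 = 96.5690
Fisher = √(L × P) = √(95.6174 × 96.5690) = 96.0920

96.09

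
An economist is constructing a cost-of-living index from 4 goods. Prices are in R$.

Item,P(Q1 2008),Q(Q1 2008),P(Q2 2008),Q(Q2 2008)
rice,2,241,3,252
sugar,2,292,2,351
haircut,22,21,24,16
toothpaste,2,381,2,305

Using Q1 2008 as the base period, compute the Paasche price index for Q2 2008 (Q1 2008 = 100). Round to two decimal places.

113.10

Paasche price index uses current-period quantities as weights.
ΣP(Q2 2008)·Q(Q2 2008) = 3×252 + 2×351 + 24×16 + 2×305 = 756 + 702 + 384 + 610 = 2452
ΣP(Q1 2008)·Q(Q2 2008) = 2×252 + 2×351 + 22×16 + 2×305 = 504 + 702 + 352 + 610 = 2168
Index = 2452 / 2168 × 100 = 113.0996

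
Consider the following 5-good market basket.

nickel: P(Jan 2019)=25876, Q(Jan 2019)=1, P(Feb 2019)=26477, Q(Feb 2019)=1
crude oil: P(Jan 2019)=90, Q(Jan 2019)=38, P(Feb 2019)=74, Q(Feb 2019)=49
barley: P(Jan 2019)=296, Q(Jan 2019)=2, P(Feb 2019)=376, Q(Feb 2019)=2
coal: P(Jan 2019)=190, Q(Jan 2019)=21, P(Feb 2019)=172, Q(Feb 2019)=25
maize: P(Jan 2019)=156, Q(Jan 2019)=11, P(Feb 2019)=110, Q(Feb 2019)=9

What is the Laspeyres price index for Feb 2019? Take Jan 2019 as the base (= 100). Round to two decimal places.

Laspeyres price index uses base-period quantities as weights.
ΣP(Feb 2019)·Q(Jan 2019) = 26477×1 + 74×38 + 376×2 + 172×21 + 110×11 = 26477 + 2812 + 752 + 3612 + 1210 = 34863
ΣP(Jan 2019)·Q(Jan 2019) = 25876×1 + 90×38 + 296×2 + 190×21 + 156×11 = 25876 + 3420 + 592 + 3990 + 1716 = 35594
Index = 34863 / 35594 × 100 = 97.9463

97.95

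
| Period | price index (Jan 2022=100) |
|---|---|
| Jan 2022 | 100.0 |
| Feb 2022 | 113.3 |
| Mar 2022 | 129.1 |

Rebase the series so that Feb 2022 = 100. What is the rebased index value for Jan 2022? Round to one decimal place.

88.3

Rebased(Jan 2022) = 100.0 / 113.3 × 100 = 88.2613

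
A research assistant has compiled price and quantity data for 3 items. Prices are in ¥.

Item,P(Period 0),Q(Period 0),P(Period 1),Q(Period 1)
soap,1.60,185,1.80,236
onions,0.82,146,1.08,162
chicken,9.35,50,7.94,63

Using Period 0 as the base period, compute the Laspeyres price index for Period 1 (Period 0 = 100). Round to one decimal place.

100.5

Laspeyres price index uses base-period quantities as weights.
ΣP(Period 1)·Q(Period 0) = 1.80×185 + 1.08×146 + 7.94×50 = 333 + 157.68 + 397 = 887.68
ΣP(Period 0)·Q(Period 0) = 1.60×185 + 0.82×146 + 9.35×50 = 296 + 119.72 + 467.5 = 883.22
Index = 887.68 / 883.22 × 100 = 100.5050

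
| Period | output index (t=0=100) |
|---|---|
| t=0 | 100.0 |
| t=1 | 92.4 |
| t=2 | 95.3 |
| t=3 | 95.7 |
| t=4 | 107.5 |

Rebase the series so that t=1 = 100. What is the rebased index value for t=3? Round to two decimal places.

Rebased(t=3) = 95.7 / 92.4 × 100 = 103.5714

103.57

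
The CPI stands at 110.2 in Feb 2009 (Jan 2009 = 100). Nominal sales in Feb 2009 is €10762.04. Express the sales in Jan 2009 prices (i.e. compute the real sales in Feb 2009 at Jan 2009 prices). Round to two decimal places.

9765.92

Real = Nominal ÷ (Index/100) = 10762.04 ÷ (110.2/100)
     = 10762.04 ÷ 1.102 = 9765.9165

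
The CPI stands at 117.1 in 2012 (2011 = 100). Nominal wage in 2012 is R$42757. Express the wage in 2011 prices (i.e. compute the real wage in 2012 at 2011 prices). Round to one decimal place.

Real = Nominal ÷ (Index/100) = 42757 ÷ (117.1/100)
     = 42757 ÷ 1.171 = 36513.2365

36513.2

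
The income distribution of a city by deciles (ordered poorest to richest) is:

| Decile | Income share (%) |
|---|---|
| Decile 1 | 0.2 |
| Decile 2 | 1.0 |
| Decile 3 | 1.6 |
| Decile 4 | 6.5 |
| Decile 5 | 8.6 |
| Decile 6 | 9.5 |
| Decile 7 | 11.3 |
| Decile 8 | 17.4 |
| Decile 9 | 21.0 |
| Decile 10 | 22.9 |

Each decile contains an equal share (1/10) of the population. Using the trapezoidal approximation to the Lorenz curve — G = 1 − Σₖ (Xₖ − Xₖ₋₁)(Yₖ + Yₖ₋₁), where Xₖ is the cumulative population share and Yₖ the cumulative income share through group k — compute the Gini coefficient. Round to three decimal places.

0.439

Cumulative income shares Yₖ: 0.0020, 0.0120, 0.0280, 0.0930, 0.1790, 0.2740, 0.3870, 0.5610, 0.7710, 1.0000
Σ (Xₖ−Xₖ₋₁)(Yₖ+Yₖ₋₁) = (1/10)(0.0020+0.0000) + (1/10)(0.0120+0.0020) + (1/10)(0.0280+0.0120) + (1/10)(0.0930+0.0280) + (1/10)(0.1790+0.0930) + (1/10)(0.2740+0.1790) + (1/10)(0.3870+0.2740) + (1/10)(0.5610+0.3870) + (1/10)(0.7710+0.5610) + (1/10)(1.0000+0.7710)
  = 0.0002 + 0.0014 + 0.0040 + 0.0121 + 0.0272 + 0.0453 + 0.0661 + 0.0948 + 0.1332 + 0.1771 = 0.5614
G = 1 − 0.5614 = 0.4386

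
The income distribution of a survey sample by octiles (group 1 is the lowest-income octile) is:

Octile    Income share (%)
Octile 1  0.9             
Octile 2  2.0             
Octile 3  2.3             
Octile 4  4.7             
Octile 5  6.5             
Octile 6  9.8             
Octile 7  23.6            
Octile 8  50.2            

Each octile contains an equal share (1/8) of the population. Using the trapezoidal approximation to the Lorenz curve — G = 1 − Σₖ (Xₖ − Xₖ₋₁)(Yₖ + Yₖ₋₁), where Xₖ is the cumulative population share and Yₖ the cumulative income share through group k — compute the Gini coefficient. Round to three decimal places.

Cumulative income shares Yₖ: 0.0090, 0.0290, 0.0520, 0.0990, 0.1640, 0.2620, 0.4980, 1.0000
Σ (Xₖ−Xₖ₋₁)(Yₖ+Yₖ₋₁) = (1/8)(0.0090+0.0000) + (1/8)(0.0290+0.0090) + (1/8)(0.0520+0.0290) + (1/8)(0.0990+0.0520) + (1/8)(0.1640+0.0990) + (1/8)(0.2620+0.1640) + (1/8)(0.4980+0.2620) + (1/8)(1.0000+0.4980)
  = 0.0011 + 0.0048 + 0.0101 + 0.0189 + 0.0329 + 0.0533 + 0.0950 + 0.1872 = 0.4032
G = 1 − 0.4032 = 0.5968

0.597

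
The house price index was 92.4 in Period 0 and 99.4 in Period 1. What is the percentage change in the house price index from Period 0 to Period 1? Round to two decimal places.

Change = (99.4 − 92.4) / 92.4 × 100
       = 7.0 / 92.4 × 100 = 7.5758%

7.58%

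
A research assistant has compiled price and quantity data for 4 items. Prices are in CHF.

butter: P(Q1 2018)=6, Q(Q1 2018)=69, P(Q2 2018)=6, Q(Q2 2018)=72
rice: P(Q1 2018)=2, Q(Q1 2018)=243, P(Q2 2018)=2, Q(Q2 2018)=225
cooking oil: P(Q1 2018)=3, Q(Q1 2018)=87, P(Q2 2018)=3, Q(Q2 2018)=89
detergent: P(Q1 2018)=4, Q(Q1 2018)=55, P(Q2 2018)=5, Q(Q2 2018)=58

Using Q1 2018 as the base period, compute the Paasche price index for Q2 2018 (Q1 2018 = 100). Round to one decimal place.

104.2

Paasche price index uses current-period quantities as weights.
ΣP(Q2 2018)·Q(Q2 2018) = 6×72 + 2×225 + 3×89 + 5×58 = 432 + 450 + 267 + 290 = 1439
ΣP(Q1 2018)·Q(Q2 2018) = 6×72 + 2×225 + 3×89 + 4×58 = 432 + 450 + 267 + 232 = 1381
Index = 1439 / 1381 × 100 = 104.1999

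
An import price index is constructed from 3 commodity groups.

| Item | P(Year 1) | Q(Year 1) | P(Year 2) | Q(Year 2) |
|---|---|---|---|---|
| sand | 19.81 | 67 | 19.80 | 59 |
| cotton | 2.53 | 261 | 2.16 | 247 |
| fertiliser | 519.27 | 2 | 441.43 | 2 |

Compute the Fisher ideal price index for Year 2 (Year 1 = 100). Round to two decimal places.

Laspeyres component (base-period weights):
ΣP(Year 2)Q(Year 1) = 19.80×67 + 2.16×261 + 441.43×2 = 1326.6 + 563.76 + 882.86 = 2773.22
ΣP(Year 1)Q(Year 1) = 19.81×67 + 2.53×261 + 519.27×2 = 1327.27 + 660.33 + 1038.54 = 3026.14
L = 2773.22 / 3026.14 × 100 = 91.6422
Paasche component (current-period weights):
ΣP(Year 2)Q(Year 2) = 19.80×59 + 2.16×247 + 441.43×2 = 1168.2 + 533.52 + 882.86 = 2584.58
ΣP(Year 1)Q(Year 2) = 19.81×59 + 2.53×247 + 519.27×2 = 1168.79 + 624.91 + 1038.54 = 2832.24
P = 2584.58 / 2832.24 × 100 = 91.2557
Fisher = √(L × P) = √(91.6422 × 91.2557) = 91.4487

91.45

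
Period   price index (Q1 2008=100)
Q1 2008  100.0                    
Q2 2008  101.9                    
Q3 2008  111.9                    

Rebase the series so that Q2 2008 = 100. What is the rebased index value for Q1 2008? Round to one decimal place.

98.1

Rebased(Q1 2008) = 100.0 / 101.9 × 100 = 98.1354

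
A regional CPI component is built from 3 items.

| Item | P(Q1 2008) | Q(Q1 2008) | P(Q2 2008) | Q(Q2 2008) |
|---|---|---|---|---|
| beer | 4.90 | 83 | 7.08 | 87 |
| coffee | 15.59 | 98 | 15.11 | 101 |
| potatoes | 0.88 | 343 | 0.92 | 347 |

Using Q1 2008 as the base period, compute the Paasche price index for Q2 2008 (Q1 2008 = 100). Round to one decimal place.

106.7

Paasche price index uses current-period quantities as weights.
ΣP(Q2 2008)·Q(Q2 2008) = 7.08×87 + 15.11×101 + 0.92×347 = 615.96 + 1526.11 + 319.24 = 2461.31
ΣP(Q1 2008)·Q(Q2 2008) = 4.90×87 + 15.59×101 + 0.88×347 = 426.3 + 1574.59 + 305.36 = 2306.25
Index = 2461.31 / 2306.25 × 100 = 106.7235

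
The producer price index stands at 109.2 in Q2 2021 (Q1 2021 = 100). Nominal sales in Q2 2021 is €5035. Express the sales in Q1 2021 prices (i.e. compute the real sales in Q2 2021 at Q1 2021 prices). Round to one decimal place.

Real = Nominal ÷ (Index/100) = 5035 ÷ (109.2/100)
     = 5035 ÷ 1.092 = 4610.8059

4610.8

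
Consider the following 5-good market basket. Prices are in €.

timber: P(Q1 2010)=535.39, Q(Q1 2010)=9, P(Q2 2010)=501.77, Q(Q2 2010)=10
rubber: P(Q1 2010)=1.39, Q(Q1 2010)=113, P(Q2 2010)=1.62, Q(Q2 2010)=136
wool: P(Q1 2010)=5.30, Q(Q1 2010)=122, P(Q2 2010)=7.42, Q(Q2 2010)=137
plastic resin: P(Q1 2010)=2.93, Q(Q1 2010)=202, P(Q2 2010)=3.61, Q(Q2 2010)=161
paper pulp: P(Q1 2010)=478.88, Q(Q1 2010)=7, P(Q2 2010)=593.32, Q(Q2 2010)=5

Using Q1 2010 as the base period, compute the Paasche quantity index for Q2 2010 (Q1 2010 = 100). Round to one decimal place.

93.5

Paasche quantity index uses current-period prices as weights.
ΣP(Q2 2010)·Q(Q2 2010) = 501.77×10 + 1.62×136 + 7.42×137 + 3.61×161 + 593.32×5 = 5017.7 + 220.32 + 1016.54 + 581.21 + 2966.6 = 9802.37
ΣP(Q2 2010)·Q(Q1 2010) = 501.77×9 + 1.62×113 + 7.42×122 + 3.61×202 + 593.32×7 = 4515.93 + 183.06 + 905.24 + 729.22 + 4153.24 = 10486.69
Index = 9802.37 / 10486.69 × 100 = 93.4744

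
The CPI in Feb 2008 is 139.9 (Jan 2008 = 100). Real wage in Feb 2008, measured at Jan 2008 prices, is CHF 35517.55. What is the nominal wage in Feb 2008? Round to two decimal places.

49689.05

Nominal = Real × (Index/100) = 35517.55 × (139.9/100)
        = 35517.55 × 1.399 = 49689.0525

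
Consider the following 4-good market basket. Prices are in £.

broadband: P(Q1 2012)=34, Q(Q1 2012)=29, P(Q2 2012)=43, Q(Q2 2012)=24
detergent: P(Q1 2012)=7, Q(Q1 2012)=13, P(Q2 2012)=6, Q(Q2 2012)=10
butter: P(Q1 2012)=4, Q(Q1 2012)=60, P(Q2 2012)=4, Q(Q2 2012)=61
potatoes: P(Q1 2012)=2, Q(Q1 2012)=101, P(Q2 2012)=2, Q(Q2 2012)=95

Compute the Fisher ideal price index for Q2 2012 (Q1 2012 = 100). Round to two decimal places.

115.97

Laspeyres component (base-period weights):
ΣP(Q2 2012)Q(Q1 2012) = 43×29 + 6×13 + 4×60 + 2×101 = 1247 + 78 + 240 + 202 = 1767
ΣP(Q1 2012)Q(Q1 2012) = 34×29 + 7×13 + 4×60 + 2×101 = 986 + 91 + 240 + 202 = 1519
L = 1767 / 1519 × 100 = 116.3265
Paasche component (current-period weights):
ΣP(Q2 2012)Q(Q2 2012) = 43×24 + 6×10 + 4×61 + 2×95 = 1032 + 60 + 244 + 190 = 1526
ΣP(Q1 2012)Q(Q2 2012) = 34×24 + 7×10 + 4×61 + 2×95 = 816 + 70 + 244 + 190 = 1320
P = 1526 / 1320 × 100 = 115.6061
Fisher = √(L × P) = √(116.3265 × 115.6061) = 115.9657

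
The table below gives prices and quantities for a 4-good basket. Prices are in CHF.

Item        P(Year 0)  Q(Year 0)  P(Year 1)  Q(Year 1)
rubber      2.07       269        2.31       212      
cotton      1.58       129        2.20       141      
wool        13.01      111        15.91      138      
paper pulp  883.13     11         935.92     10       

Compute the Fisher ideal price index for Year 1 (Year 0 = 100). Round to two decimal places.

109.12

Laspeyres component (base-period weights):
ΣP(Year 1)Q(Year 0) = 2.31×269 + 2.20×129 + 15.91×111 + 935.92×11 = 621.39 + 283.8 + 1766.01 + 10295.12 = 12966.32
ΣP(Year 0)Q(Year 0) = 2.07×269 + 1.58×129 + 13.01×111 + 883.13×11 = 556.83 + 203.82 + 1444.11 + 9714.43 = 11919.19
L = 12966.32 / 11919.19 × 100 = 108.7852
Paasche component (current-period weights):
ΣP(Year 1)Q(Year 1) = 2.31×212 + 2.20×141 + 15.91×138 + 935.92×10 = 489.72 + 310.2 + 2195.58 + 9359.2 = 12354.7
ΣP(Year 0)Q(Year 1) = 2.07×212 + 1.58×141 + 13.01×138 + 883.13×10 = 438.84 + 222.78 + 1795.38 + 8831.3 = 11288.3
P = 12354.7 / 11288.3 × 100 = 109.4469
Fisher = √(L × P) = √(108.7852 × 109.4469) = 109.1156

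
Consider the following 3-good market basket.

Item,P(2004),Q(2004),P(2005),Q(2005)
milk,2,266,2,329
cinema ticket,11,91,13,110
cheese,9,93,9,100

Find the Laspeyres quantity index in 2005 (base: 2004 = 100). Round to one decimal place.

116.8

Laspeyres quantity index uses base-period prices as weights.
ΣP(2004)·Q(2005) = 2×329 + 11×110 + 9×100 = 658 + 1210 + 900 = 2768
ΣP(2004)·Q(2004) = 2×266 + 11×91 + 9×93 = 532 + 1001 + 837 = 2370
Index = 2768 / 2370 × 100 = 116.7932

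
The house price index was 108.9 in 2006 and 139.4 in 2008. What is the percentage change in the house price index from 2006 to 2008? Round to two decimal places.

Change = (139.4 − 108.9) / 108.9 × 100
       = 30.5 / 108.9 × 100 = 28.0073%

28.01%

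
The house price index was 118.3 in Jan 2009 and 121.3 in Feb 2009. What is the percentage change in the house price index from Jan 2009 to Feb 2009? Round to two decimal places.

Change = (121.3 − 118.3) / 118.3 × 100
       = 3.0 / 118.3 × 100 = 2.5359%

2.54%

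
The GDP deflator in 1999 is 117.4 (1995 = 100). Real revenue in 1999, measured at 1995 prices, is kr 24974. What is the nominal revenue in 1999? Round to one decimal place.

Nominal = Real × (Index/100) = 24974 × (117.4/100)
        = 24974 × 1.174 = 29319.4760

29319.5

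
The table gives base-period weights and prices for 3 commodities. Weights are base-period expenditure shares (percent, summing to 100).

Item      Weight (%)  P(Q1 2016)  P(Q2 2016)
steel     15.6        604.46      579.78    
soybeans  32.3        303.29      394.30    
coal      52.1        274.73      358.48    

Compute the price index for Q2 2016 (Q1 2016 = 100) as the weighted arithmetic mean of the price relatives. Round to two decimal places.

steel: 15.6 × (579.78/604.46) = 15.6 × 0.959170 = 14.9631
soybeans: 32.3 × (394.30/303.29) = 32.3 × 1.300076 = 41.9924
coal: 52.1 × (358.48/274.73) = 52.1 × 1.304845 = 67.9824
Index = Σ wᵢ·(p₁ᵢ/p₀ᵢ) = 14.9631 + 41.9924 + 67.9824 = 124.9379

124.94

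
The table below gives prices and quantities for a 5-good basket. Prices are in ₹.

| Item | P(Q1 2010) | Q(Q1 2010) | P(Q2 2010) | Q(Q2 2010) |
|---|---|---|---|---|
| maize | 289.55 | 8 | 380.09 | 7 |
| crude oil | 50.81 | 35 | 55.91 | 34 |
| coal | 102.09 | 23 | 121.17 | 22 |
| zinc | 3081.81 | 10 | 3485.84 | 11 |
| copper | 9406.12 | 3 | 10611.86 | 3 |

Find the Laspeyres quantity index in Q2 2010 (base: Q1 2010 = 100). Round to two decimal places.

Laspeyres quantity index uses base-period prices as weights.
ΣP(Q1 2010)·Q(Q2 2010) = 289.55×7 + 50.81×34 + 102.09×22 + 3081.81×11 + 9406.12×3 = 2026.85 + 1727.54 + 2245.98 + 33899.91 + 28218.36 = 68118.64
ΣP(Q1 2010)·Q(Q1 2010) = 289.55×8 + 50.81×35 + 102.09×23 + 3081.81×10 + 9406.12×3 = 2316.4 + 1778.35 + 2348.07 + 30818.1 + 28218.36 = 65479.28
Index = 68118.64 / 65479.28 × 100 = 104.0308

104.03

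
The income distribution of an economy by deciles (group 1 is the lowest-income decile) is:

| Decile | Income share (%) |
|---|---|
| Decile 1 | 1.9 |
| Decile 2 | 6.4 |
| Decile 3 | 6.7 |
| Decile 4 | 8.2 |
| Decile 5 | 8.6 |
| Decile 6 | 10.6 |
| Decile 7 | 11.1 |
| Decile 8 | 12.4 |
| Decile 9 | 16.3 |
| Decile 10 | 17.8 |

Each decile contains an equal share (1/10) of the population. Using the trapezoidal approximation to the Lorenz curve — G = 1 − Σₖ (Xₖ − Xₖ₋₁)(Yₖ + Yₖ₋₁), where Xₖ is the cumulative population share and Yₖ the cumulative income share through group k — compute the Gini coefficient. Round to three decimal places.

0.252

Cumulative income shares Yₖ: 0.0190, 0.0830, 0.1500, 0.2320, 0.3180, 0.4240, 0.5350, 0.6590, 0.8220, 1.0000
Σ (Xₖ−Xₖ₋₁)(Yₖ+Yₖ₋₁) = (1/10)(0.0190+0.0000) + (1/10)(0.0830+0.0190) + (1/10)(0.1500+0.0830) + (1/10)(0.2320+0.1500) + (1/10)(0.3180+0.2320) + (1/10)(0.4240+0.3180) + (1/10)(0.5350+0.4240) + (1/10)(0.6590+0.5350) + (1/10)(0.8220+0.6590) + (1/10)(1.0000+0.8220)
  = 0.0019 + 0.0102 + 0.0233 + 0.0382 + 0.0550 + 0.0742 + 0.0959 + 0.1194 + 0.1481 + 0.1822 = 0.7484
G = 1 − 0.7484 = 0.2516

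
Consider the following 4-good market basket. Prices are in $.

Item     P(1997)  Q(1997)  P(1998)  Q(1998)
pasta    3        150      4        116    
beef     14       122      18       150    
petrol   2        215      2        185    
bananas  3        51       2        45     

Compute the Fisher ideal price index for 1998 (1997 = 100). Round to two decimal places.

Laspeyres component (base-period weights):
ΣP(1998)Q(1997) = 4×150 + 18×122 + 2×215 + 2×51 = 600 + 2196 + 430 + 102 = 3328
ΣP(1997)Q(1997) = 3×150 + 14×122 + 2×215 + 3×51 = 450 + 1708 + 430 + 153 = 2741
L = 3328 / 2741 × 100 = 121.4155
Paasche component (current-period weights):
ΣP(1998)Q(1998) = 4×116 + 18×150 + 2×185 + 2×45 = 464 + 2700 + 370 + 90 = 3624
ΣP(1997)Q(1998) = 3×116 + 14×150 + 2×185 + 3×45 = 348 + 2100 + 370 + 135 = 2953
P = 3624 / 2953 × 100 = 122.7227
Fisher = √(L × P) = √(121.4155 × 122.7227) = 122.0673

122.07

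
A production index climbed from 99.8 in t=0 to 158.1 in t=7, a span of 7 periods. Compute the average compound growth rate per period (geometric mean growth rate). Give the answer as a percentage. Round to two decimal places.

Growth factor = (158.1/99.8)^(1/7) = (1.584168)^(1/7) = 1.067931
Growth rate = 1.067931 − 1 = 0.067931 = 6.7931%

6.79%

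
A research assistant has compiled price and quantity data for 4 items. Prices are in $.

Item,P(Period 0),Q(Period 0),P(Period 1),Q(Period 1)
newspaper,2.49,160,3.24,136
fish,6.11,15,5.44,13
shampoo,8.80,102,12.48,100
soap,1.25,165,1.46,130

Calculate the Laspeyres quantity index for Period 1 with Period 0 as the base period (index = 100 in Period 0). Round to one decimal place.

Laspeyres quantity index uses base-period prices as weights.
ΣP(Period 0)·Q(Period 1) = 2.49×136 + 6.11×13 + 8.80×100 + 1.25×130 = 338.64 + 79.43 + 880 + 162.5 = 1460.57
ΣP(Period 0)·Q(Period 0) = 2.49×160 + 6.11×15 + 8.80×102 + 1.25×165 = 398.4 + 91.65 + 897.6 + 206.25 = 1593.9
Index = 1460.57 / 1593.9 × 100 = 91.6350

91.6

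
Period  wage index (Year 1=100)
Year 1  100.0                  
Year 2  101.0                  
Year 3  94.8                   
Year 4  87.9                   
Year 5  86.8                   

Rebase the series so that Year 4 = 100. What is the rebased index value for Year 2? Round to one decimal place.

Rebased(Year 2) = 101.0 / 87.9 × 100 = 114.9033

114.9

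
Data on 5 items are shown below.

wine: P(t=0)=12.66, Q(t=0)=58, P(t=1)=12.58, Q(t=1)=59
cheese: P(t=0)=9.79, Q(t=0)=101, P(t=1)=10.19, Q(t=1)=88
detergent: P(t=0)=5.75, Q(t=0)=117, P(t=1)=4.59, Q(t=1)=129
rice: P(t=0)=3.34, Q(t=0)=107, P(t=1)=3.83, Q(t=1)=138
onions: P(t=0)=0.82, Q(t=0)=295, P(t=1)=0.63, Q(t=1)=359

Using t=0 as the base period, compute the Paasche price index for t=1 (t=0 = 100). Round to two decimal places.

96.14

Paasche price index uses current-period quantities as weights.
ΣP(t=1)·Q(t=1) = 12.58×59 + 10.19×88 + 4.59×129 + 3.83×138 + 0.63×359 = 742.22 + 896.72 + 592.11 + 528.54 + 226.17 = 2985.76
ΣP(t=0)·Q(t=1) = 12.66×59 + 9.79×88 + 5.75×129 + 3.34×138 + 0.82×359 = 746.94 + 861.52 + 741.75 + 460.92 + 294.38 = 3105.51
Index = 2985.76 / 3105.51 × 100 = 96.1440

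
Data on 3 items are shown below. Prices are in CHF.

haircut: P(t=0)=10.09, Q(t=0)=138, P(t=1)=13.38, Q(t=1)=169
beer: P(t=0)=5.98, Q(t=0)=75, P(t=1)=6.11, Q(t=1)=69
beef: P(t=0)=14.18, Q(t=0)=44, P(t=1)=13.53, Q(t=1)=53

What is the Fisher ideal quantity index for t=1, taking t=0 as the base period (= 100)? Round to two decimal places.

Laspeyres component (base-period weights):
ΣP(t=0)Q(t=1) = 10.09×169 + 5.98×69 + 14.18×53 = 1705.21 + 412.62 + 751.54 = 2869.37
ΣP(t=0)Q(t=0) = 10.09×138 + 5.98×75 + 14.18×44 = 1392.42 + 448.5 + 623.92 = 2464.84
L = 2869.37 / 2464.84 × 100 = 116.4120
Paasche component (current-period weights):
ΣP(t=1)Q(t=1) = 13.38×169 + 6.11×69 + 13.53×53 = 2261.22 + 421.59 + 717.09 = 3399.9
ΣP(t=1)Q(t=0) = 13.38×138 + 6.11×75 + 13.53×44 = 1846.44 + 458.25 + 595.32 = 2900.01
P = 3399.9 / 2900.01 × 100 = 117.2375
Fisher = √(L × P) = √(116.4120 × 117.2375) = 116.8240

116.82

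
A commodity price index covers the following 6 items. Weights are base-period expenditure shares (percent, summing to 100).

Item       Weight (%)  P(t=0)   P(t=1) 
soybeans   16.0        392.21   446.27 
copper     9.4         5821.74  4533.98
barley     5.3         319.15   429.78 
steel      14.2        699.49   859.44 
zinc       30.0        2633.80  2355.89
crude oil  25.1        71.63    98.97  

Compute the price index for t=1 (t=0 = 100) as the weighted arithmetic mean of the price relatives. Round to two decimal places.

soybeans: 16.0 × (446.27/392.21) = 16.0 × 1.137834 = 18.2053
copper: 9.4 × (4533.98/5821.74) = 9.4 × 0.778802 = 7.3207
barley: 5.3 × (429.78/319.15) = 5.3 × 1.346640 = 7.1372
steel: 14.2 × (859.44/699.49) = 14.2 × 1.228667 = 17.4471
zinc: 30.0 × (2355.89/2633.80) = 30.0 × 0.894483 = 26.8345
crude oil: 25.1 × (98.97/71.63) = 25.1 × 1.381684 = 34.6803
Index = Σ wᵢ·(p₁ᵢ/p₀ᵢ) = 18.2053 + 7.3207 + 7.1372 + 17.4471 + 26.8345 + 34.6803 = 111.6251

111.63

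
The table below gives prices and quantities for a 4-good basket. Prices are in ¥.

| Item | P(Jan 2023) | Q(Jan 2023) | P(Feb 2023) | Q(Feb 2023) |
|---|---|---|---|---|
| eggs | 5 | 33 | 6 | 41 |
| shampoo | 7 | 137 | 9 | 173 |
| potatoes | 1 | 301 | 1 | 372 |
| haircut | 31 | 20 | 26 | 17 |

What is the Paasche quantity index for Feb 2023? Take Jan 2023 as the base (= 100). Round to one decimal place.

Paasche quantity index uses current-period prices as weights.
ΣP(Feb 2023)·Q(Feb 2023) = 6×41 + 9×173 + 1×372 + 26×17 = 246 + 1557 + 372 + 442 = 2617
ΣP(Feb 2023)·Q(Jan 2023) = 6×33 + 9×137 + 1×301 + 26×20 = 198 + 1233 + 301 + 520 = 2252
Index = 2617 / 2252 × 100 = 116.2078

116.2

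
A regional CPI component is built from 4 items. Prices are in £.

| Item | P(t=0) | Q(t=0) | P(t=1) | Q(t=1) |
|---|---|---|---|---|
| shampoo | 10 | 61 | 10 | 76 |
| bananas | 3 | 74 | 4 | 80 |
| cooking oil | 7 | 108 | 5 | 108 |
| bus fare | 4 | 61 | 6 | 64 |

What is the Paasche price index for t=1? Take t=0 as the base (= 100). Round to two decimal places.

Paasche price index uses current-period quantities as weights.
ΣP(t=1)·Q(t=1) = 10×76 + 4×80 + 5×108 + 6×64 = 760 + 320 + 540 + 384 = 2004
ΣP(t=0)·Q(t=1) = 10×76 + 3×80 + 7×108 + 4×64 = 760 + 240 + 756 + 256 = 2012
Index = 2004 / 2012 × 100 = 99.6024

99.60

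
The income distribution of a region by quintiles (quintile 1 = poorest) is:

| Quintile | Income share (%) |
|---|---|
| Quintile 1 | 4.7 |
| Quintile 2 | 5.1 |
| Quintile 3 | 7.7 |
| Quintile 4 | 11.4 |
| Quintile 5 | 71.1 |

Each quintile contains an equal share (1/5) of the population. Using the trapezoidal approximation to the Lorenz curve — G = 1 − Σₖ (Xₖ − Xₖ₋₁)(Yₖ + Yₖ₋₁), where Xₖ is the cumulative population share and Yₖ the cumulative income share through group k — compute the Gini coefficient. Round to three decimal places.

0.556

Cumulative income shares Yₖ: 0.0470, 0.0980, 0.1750, 0.2890, 1.0000
Σ (Xₖ−Xₖ₋₁)(Yₖ+Yₖ₋₁) = (1/5)(0.0470+0.0000) + (1/5)(0.0980+0.0470) + (1/5)(0.1750+0.0980) + (1/5)(0.2890+0.1750) + (1/5)(1.0000+0.2890)
  = 0.0094 + 0.0290 + 0.0546 + 0.0928 + 0.2578 = 0.4436
G = 1 − 0.4436 = 0.5564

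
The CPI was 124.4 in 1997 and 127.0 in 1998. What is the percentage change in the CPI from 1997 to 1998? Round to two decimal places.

2.09%

Change = (127.0 − 124.4) / 124.4 × 100
       = 2.6 / 124.4 × 100 = 2.0900%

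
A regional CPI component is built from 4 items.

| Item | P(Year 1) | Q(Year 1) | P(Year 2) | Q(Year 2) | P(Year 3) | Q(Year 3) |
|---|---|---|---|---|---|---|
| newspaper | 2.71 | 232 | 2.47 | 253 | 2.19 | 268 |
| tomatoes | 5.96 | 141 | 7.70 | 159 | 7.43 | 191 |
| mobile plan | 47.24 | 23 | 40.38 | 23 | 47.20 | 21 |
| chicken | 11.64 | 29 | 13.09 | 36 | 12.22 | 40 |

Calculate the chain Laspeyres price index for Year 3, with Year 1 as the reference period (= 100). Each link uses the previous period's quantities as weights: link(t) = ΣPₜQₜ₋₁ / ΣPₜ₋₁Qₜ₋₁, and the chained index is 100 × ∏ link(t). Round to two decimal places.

Link Year 1→Year 2:
ΣP(Year 2)Q(Year 1) = 2.47×232 + 7.70×141 + 40.38×23 + 13.09×29 = 573.04 + 1085.7 + 928.74 + 379.61 = 2967.09
ΣP(Year 1)Q(Year 1) = 2.71×232 + 5.96×141 + 47.24×23 + 11.64×29 = 628.72 + 840.36 + 1086.52 + 337.56 = 2893.16
link = 2967.09/2893.16 = 1.025553
Link Year 2→Year 3:
ΣP(Year 3)Q(Year 2) = 2.19×253 + 7.43×159 + 47.20×23 + 12.22×36 = 554.07 + 1181.37 + 1085.6 + 439.92 = 3260.96
ΣP(Year 2)Q(Year 2) = 2.47×253 + 7.70×159 + 40.38×23 + 13.09×36 = 624.91 + 1224.3 + 928.74 + 471.24 = 3249.19
link = 3260.96/3249.19 = 1.003622
Chained index = 100 × 1.025553 × 1.003622 = 102.9268

102.93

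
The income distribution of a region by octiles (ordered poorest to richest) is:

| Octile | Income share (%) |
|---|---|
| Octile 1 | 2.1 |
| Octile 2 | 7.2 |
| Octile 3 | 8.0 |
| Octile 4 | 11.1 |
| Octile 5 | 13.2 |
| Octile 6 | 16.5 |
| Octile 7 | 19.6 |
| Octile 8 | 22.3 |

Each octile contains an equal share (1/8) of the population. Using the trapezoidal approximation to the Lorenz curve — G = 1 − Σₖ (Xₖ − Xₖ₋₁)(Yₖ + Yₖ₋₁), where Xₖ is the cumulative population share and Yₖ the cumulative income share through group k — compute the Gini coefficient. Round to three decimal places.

Cumulative income shares Yₖ: 0.0210, 0.0930, 0.1730, 0.2840, 0.4160, 0.5810, 0.7770, 1.0000
Σ (Xₖ−Xₖ₋₁)(Yₖ+Yₖ₋₁) = (1/8)(0.0210+0.0000) + (1/8)(0.0930+0.0210) + (1/8)(0.1730+0.0930) + (1/8)(0.2840+0.1730) + (1/8)(0.4160+0.2840) + (1/8)(0.5810+0.4160) + (1/8)(0.7770+0.5810) + (1/8)(1.0000+0.7770)
  = 0.0026 + 0.0143 + 0.0333 + 0.0571 + 0.0875 + 0.1246 + 0.1698 + 0.2221 = 0.7113
G = 1 − 0.7113 = 0.2887

0.289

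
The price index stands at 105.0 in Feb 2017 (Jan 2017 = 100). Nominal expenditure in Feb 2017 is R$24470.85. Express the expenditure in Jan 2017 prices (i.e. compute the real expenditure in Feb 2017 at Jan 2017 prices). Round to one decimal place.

Real = Nominal ÷ (Index/100) = 24470.85 ÷ (105.0/100)
     = 24470.85 ÷ 1.050 = 23305.5714

23305.6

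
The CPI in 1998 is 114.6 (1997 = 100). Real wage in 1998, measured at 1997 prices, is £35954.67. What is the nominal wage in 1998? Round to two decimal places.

Nominal = Real × (Index/100) = 35954.67 × (114.6/100)
        = 35954.67 × 1.146 = 41204.0518

41204.05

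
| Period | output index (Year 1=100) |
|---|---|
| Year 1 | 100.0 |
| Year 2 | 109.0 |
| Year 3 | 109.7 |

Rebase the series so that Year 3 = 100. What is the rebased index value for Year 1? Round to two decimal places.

91.16

Rebased(Year 1) = 100.0 / 109.7 × 100 = 91.1577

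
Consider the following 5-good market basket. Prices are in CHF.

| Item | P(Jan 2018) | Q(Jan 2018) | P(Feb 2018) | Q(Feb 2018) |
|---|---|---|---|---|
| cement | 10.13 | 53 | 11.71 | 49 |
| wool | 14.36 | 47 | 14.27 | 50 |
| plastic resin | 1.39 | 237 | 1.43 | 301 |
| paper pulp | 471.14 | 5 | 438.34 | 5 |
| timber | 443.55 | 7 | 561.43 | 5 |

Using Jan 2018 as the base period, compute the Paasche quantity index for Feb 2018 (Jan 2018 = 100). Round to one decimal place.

86.6

Paasche quantity index uses current-period prices as weights.
ΣP(Feb 2018)·Q(Feb 2018) = 11.71×49 + 14.27×50 + 1.43×301 + 438.34×5 + 561.43×5 = 573.79 + 713.5 + 430.43 + 2191.7 + 2807.15 = 6716.57
ΣP(Feb 2018)·Q(Jan 2018) = 11.71×53 + 14.27×47 + 1.43×237 + 438.34×5 + 561.43×7 = 620.63 + 670.69 + 338.91 + 2191.7 + 3930.01 = 7751.94
Index = 6716.57 / 7751.94 × 100 = 86.6437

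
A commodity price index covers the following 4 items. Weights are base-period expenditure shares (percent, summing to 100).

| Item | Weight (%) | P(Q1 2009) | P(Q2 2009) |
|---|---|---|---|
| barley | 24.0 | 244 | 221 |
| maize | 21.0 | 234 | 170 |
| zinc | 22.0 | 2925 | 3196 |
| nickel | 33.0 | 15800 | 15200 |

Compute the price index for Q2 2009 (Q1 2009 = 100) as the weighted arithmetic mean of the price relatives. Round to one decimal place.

barley: 24.0 × (221/244) = 24.0 × 0.905738 = 21.7377
maize: 21.0 × (170/234) = 21.0 × 0.726496 = 15.2564
zinc: 22.0 × (3196/2925) = 22.0 × 1.092650 = 24.0383
nickel: 33.0 × (15200/15800) = 33.0 × 0.962025 = 31.7468
Index = Σ wᵢ·(p₁ᵢ/p₀ᵢ) = 21.7377 + 15.2564 + 24.0383 + 31.7468 = 92.7792

92.8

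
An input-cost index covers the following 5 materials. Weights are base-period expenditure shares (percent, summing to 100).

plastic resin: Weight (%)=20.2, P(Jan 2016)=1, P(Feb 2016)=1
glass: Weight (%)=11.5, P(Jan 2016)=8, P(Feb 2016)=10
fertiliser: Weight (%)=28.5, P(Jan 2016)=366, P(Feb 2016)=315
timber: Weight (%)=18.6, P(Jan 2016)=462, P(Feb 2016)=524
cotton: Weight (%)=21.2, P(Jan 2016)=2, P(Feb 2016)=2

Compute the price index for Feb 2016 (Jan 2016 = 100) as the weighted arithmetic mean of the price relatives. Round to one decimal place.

plastic resin: 20.2 × (1/1) = 20.2 × 1.000000 = 20.2000
glass: 11.5 × (10/8) = 11.5 × 1.250000 = 14.3750
fertiliser: 28.5 × (315/366) = 28.5 × 0.860656 = 24.5287
timber: 18.6 × (524/462) = 18.6 × 1.134199 = 21.0961
cotton: 21.2 × (2/2) = 21.2 × 1.000000 = 21.2000
Index = Σ wᵢ·(p₁ᵢ/p₀ᵢ) = 20.2000 + 14.3750 + 24.5287 + 21.0961 + 21.2000 = 101.3998

101.4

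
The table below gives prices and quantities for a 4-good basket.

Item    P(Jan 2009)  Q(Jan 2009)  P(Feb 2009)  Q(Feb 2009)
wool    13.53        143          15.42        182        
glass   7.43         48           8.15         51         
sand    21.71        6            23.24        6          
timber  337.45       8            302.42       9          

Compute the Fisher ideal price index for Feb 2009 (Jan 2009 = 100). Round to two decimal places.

100.95

Laspeyres component (base-period weights):
ΣP(Feb 2009)Q(Jan 2009) = 15.42×143 + 8.15×48 + 23.24×6 + 302.42×8 = 2205.06 + 391.2 + 139.44 + 2419.36 = 5155.06
ΣP(Jan 2009)Q(Jan 2009) = 13.53×143 + 7.43×48 + 21.71×6 + 337.45×8 = 1934.79 + 356.64 + 130.26 + 2699.6 = 5121.29
L = 5155.06 / 5121.29 × 100 = 100.6594
Paasche component (current-period weights):
ΣP(Feb 2009)Q(Feb 2009) = 15.42×182 + 8.15×51 + 23.24×6 + 302.42×9 = 2806.44 + 415.65 + 139.44 + 2721.78 = 6083.31
ΣP(Jan 2009)Q(Feb 2009) = 13.53×182 + 7.43×51 + 21.71×6 + 337.45×9 = 2462.46 + 378.93 + 130.26 + 3037.05 = 6008.7
P = 6083.31 / 6008.7 × 100 = 101.2417
Fisher = √(L × P) = √(100.6594 × 101.2417) = 100.9501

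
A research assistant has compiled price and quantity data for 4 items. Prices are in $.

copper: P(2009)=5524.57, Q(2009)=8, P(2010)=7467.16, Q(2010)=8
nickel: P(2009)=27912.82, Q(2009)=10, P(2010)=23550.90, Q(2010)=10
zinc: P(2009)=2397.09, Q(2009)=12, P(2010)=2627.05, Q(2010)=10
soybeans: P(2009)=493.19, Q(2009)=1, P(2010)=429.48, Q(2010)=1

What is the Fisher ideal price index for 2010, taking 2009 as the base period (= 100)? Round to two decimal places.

Laspeyres component (base-period weights):
ΣP(2010)Q(2009) = 7467.16×8 + 23550.90×10 + 2627.05×12 + 429.48×1 = 59737.28 + 235509 + 31524.6 + 429.48 = 327200.36
ΣP(2009)Q(2009) = 5524.57×8 + 27912.82×10 + 2397.09×12 + 493.19×1 = 44196.56 + 279128.2 + 28765.08 + 493.19 = 352583.03
L = 327200.36 / 352583.03 × 100 = 92.8009
Paasche component (current-period weights):
ΣP(2010)Q(2010) = 7467.16×8 + 23550.90×10 + 2627.05×10 + 429.48×1 = 59737.28 + 235509 + 26270.5 + 429.48 = 321946.26
ΣP(2009)Q(2010) = 5524.57×8 + 27912.82×10 + 2397.09×10 + 493.19×1 = 44196.56 + 279128.2 + 23970.9 + 493.19 = 347788.85
P = 321946.26 / 347788.85 × 100 = 92.5695
Fisher = √(L × P) = √(92.8009 × 92.5695) = 92.6851

92.69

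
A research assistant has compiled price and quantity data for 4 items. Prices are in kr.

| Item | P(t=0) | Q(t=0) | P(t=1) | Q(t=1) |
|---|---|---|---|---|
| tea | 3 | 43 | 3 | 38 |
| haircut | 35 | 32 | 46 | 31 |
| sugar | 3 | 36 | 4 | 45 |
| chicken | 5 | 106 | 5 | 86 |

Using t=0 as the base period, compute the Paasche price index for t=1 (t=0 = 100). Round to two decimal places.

Paasche price index uses current-period quantities as weights.
ΣP(t=1)·Q(t=1) = 3×38 + 46×31 + 4×45 + 5×86 = 114 + 1426 + 180 + 430 = 2150
ΣP(t=0)·Q(t=1) = 3×38 + 35×31 + 3×45 + 5×86 = 114 + 1085 + 135 + 430 = 1764
Index = 2150 / 1764 × 100 = 121.8821

121.88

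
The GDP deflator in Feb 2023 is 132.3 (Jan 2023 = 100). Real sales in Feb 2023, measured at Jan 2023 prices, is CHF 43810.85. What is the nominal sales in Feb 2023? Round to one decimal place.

57961.8

Nominal = Real × (Index/100) = 43810.85 × (132.3/100)
        = 43810.85 × 1.323 = 57961.7546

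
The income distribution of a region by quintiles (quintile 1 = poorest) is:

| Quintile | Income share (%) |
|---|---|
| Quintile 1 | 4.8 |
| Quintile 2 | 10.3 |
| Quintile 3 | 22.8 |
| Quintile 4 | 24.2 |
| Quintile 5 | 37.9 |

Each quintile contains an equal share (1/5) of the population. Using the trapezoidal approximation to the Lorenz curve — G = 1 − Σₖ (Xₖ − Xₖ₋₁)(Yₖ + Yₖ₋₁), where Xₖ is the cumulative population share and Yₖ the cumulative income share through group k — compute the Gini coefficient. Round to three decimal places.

0.320

Cumulative income shares Yₖ: 0.0480, 0.1510, 0.3790, 0.6210, 1.0000
Σ (Xₖ−Xₖ₋₁)(Yₖ+Yₖ₋₁) = (1/5)(0.0480+0.0000) + (1/5)(0.1510+0.0480) + (1/5)(0.3790+0.1510) + (1/5)(0.6210+0.3790) + (1/5)(1.0000+0.6210)
  = 0.0096 + 0.0398 + 0.1060 + 0.2000 + 0.3242 = 0.6796
G = 1 − 0.6796 = 0.3204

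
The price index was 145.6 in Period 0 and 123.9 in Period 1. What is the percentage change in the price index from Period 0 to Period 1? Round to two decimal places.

Change = (123.9 − 145.6) / 145.6 × 100
       = -21.7 / 145.6 × 100 = -14.9038%

-14.90%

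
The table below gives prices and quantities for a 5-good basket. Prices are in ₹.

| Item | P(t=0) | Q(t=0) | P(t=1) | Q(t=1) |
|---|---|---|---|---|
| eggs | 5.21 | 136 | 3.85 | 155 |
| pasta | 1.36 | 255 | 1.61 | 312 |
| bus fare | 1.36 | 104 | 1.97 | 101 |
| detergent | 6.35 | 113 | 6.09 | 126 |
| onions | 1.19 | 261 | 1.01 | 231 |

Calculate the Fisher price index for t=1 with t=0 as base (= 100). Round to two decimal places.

Laspeyres component (base-period weights):
ΣP(t=1)Q(t=0) = 3.85×136 + 1.61×255 + 1.97×104 + 6.09×113 + 1.01×261 = 523.6 + 410.55 + 204.88 + 688.17 + 263.61 = 2090.81
ΣP(t=0)Q(t=0) = 5.21×136 + 1.36×255 + 1.36×104 + 6.35×113 + 1.19×261 = 708.56 + 346.8 + 141.44 + 717.55 + 310.59 = 2224.94
L = 2090.81 / 2224.94 × 100 = 93.9715
Paasche component (current-period weights):
ΣP(t=1)Q(t=1) = 3.85×155 + 1.61×312 + 1.97×101 + 6.09×126 + 1.01×231 = 596.75 + 502.32 + 198.97 + 767.34 + 233.31 = 2298.69
ΣP(t=0)Q(t=1) = 5.21×155 + 1.36×312 + 1.36×101 + 6.35×126 + 1.19×231 = 807.55 + 424.32 + 137.36 + 800.1 + 274.89 = 2444.22
P = 2298.69 / 2444.22 × 100 = 94.0460
Fisher = √(L × P) = √(93.9715 × 94.0460) = 94.0087

94.01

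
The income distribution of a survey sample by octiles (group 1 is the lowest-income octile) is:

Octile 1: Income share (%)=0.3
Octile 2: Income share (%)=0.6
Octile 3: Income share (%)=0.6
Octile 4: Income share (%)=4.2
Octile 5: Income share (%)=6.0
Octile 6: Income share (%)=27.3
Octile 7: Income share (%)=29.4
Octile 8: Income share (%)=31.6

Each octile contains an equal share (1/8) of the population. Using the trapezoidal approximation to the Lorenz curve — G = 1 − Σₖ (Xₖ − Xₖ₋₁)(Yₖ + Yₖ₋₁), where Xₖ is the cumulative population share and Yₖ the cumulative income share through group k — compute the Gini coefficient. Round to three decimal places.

Cumulative income shares Yₖ: 0.0030, 0.0090, 0.0150, 0.0570, 0.1170, 0.3900, 0.6840, 1.0000
Σ (Xₖ−Xₖ₋₁)(Yₖ+Yₖ₋₁) = (1/8)(0.0030+0.0000) + (1/8)(0.0090+0.0030) + (1/8)(0.0150+0.0090) + (1/8)(0.0570+0.0150) + (1/8)(0.1170+0.0570) + (1/8)(0.3900+0.1170) + (1/8)(0.6840+0.3900) + (1/8)(1.0000+0.6840)
  = 0.0004 + 0.0015 + 0.0030 + 0.0090 + 0.0217 + 0.0634 + 0.1342 + 0.2105 = 0.4437
G = 1 − 0.4437 = 0.5563

0.556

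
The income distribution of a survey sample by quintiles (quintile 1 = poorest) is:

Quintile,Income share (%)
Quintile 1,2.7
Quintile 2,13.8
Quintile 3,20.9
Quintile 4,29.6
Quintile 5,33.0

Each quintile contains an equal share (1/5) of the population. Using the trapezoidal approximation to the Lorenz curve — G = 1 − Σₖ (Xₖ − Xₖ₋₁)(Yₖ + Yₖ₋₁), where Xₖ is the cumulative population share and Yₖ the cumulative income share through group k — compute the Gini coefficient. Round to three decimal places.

Cumulative income shares Yₖ: 0.0270, 0.1650, 0.3740, 0.6700, 1.0000
Σ (Xₖ−Xₖ₋₁)(Yₖ+Yₖ₋₁) = (1/5)(0.0270+0.0000) + (1/5)(0.1650+0.0270) + (1/5)(0.3740+0.1650) + (1/5)(0.6700+0.3740) + (1/5)(1.0000+0.6700)
  = 0.0054 + 0.0384 + 0.1078 + 0.2088 + 0.3340 = 0.6944
G = 1 − 0.6944 = 0.3056

0.306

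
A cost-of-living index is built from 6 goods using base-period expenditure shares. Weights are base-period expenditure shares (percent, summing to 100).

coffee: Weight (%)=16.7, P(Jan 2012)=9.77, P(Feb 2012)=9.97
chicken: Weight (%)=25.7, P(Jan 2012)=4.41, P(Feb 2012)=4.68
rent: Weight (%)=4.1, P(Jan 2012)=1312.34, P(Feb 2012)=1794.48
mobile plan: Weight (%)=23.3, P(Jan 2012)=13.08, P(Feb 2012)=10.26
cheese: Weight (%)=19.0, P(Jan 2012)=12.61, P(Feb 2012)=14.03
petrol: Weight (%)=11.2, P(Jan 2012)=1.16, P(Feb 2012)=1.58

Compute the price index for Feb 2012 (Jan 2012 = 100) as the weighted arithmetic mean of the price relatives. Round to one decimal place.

coffee: 16.7 × (9.97/9.77) = 16.7 × 1.020471 = 17.0419
chicken: 25.7 × (4.68/4.41) = 25.7 × 1.061224 = 27.2735
rent: 4.1 × (1794.48/1312.34) = 4.1 × 1.367390 = 5.6063
mobile plan: 23.3 × (10.26/13.08) = 23.3 × 0.784404 = 18.2766
cheese: 19.0 × (14.03/12.61) = 19.0 × 1.112609 = 21.1396
petrol: 11.2 × (1.58/1.16) = 11.2 × 1.362069 = 15.2552
Index = Σ wᵢ·(p₁ᵢ/p₀ᵢ) = 17.0419 + 27.2735 + 5.6063 + 18.2766 + 21.1396 + 15.2552 = 104.5930

104.6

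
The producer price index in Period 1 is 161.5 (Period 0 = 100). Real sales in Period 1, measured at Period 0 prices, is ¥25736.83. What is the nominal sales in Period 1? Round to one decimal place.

41565.0

Nominal = Real × (Index/100) = 25736.83 × (161.5/100)
        = 25736.83 × 1.615 = 41564.9805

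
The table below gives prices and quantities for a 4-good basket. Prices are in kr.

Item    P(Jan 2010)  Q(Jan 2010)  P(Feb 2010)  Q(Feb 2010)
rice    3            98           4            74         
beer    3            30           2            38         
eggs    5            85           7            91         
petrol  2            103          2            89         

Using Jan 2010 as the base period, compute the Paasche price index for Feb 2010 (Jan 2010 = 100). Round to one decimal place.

122.5

Paasche price index uses current-period quantities as weights.
ΣP(Feb 2010)·Q(Feb 2010) = 4×74 + 2×38 + 7×91 + 2×89 = 296 + 76 + 637 + 178 = 1187
ΣP(Jan 2010)·Q(Feb 2010) = 3×74 + 3×38 + 5×91 + 2×89 = 222 + 114 + 455 + 178 = 969
Index = 1187 / 969 × 100 = 122.4974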